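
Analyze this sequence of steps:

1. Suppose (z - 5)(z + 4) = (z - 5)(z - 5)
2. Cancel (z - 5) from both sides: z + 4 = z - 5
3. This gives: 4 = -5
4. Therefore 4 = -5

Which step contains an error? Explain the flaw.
Step 2: Cancel (z - 5) from both sides: z + 4 = z - 5

Step 2 cancels (z - 5) from both sides. This is only valid if (z - 5) ≠ 0, i.e., z ≠ 5. When z = 5, both sides equal zero regardless of the other factors. The correct approach requires considering z = 5 as a separate case.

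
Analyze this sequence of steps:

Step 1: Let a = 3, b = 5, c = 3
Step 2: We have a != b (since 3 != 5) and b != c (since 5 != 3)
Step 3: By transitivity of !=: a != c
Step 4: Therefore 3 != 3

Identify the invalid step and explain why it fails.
Step 3: By transitivity of !=: a != c

Step 3 incorrectly applies transitivity to the '!=' relation. Transitivity states: if a R b and b R c, then a R c. However, '!=' is not transitive. Counterexample: 3 != 5 and 5 != 3, but 3 = 3 (both equal 3). Transitivity holds for relations like <, <=, =, but not for !=.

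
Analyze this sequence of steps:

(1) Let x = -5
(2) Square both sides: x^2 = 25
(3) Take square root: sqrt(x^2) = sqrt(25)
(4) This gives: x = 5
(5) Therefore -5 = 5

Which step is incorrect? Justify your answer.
Step 4: This gives: x = 5

Step 4 incorrectly states that sqrt(x^2) = x. The correct identity is sqrt(x^2) = |x|. Since x = -5 < 0, we have sqrt(x^2) = |-5| = 5, not x = -5.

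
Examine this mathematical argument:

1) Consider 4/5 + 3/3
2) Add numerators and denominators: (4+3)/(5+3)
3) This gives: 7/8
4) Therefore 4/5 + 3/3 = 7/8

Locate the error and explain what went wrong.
Step 2: Add numerators and denominators: (4+3)/(5+3)

Step 2 incorrectly adds fractions by separately adding numerators and denominators. This is wrong. The correct method requires a common denominator: 4/5 + 3/3 = (4×3 + 3×5)/(5×3) = 27/15 = 9/5. The method used gives 7/8, which is different.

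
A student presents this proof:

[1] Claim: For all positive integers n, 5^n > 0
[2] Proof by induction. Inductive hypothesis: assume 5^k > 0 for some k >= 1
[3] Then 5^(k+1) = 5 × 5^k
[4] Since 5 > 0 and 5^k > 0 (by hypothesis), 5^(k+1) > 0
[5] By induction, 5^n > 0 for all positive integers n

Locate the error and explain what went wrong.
Step 5: By induction, 5^n > 0 for all positive integers n

Step 5 concludes the proof by induction, but no base case was ever established. A valid induction proof requires: (1) a base case proving 5^1 > 0, and (2) an inductive step showing IF 5^k > 0 THEN 5^(k+1) > 0. Steps 2-4 correctly establish the inductive step, but without the base case the conclusion in step 5 does not follow.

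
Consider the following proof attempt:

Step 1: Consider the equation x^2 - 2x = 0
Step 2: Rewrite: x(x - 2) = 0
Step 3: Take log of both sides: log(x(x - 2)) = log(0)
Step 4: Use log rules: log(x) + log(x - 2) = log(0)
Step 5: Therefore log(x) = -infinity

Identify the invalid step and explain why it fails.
Step 3: Take log of both sides: log(x(x - 2)) = log(0)

Step 3 takes the logarithm of both sides, resulting in log(0) on the right side. The logarithm is only defined for positive numbers; log(0) is undefined (approaches negative infinity). This operation is invalid.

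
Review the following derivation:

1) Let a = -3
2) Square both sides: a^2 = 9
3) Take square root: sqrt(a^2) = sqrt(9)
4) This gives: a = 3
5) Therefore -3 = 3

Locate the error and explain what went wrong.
Step 4: This gives: a = 3

Step 4 incorrectly states that sqrt(a^2) = a. The correct identity is sqrt(a^2) = |a|. Since a = -3 < 0, we have sqrt(a^2) = |-3| = 3, not a = -3.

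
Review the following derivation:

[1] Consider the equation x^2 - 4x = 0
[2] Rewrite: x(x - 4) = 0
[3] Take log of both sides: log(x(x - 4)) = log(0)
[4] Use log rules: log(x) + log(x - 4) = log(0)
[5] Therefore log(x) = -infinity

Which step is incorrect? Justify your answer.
Step 3: Take log of both sides: log(x(x - 4)) = log(0)

Step 3 takes the logarithm of both sides, resulting in log(0) on the right side. The logarithm is only defined for positive numbers; log(0) is undefined (approaches negative infinity). This operation is invalid.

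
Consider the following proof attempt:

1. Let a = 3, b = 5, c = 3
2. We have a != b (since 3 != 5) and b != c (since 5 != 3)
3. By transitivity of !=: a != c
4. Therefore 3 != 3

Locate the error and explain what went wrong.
Step 3: By transitivity of !=: a != c

Step 3 incorrectly applies transitivity to the '!=' relation. Transitivity states: if a R b and b R c, then a R c. However, '!=' is not transitive. Counterexample: 3 != 5 and 5 != 3, but 3 = 3 (both equal 3). Transitivity holds for relations like <, <=, =, but not for !=.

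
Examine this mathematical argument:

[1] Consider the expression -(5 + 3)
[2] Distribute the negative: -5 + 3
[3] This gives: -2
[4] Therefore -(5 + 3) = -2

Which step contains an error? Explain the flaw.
Step 2: Distribute the negative: -5 + 3

Step 2 incorrectly distributes the negative sign. The correct distribution is -(5 + 3) = -5 - 3 = -8. The negative must be applied to both terms, not just the first. The error treats -(5 + 3) as -5 + 3, which equals -2 instead of -8.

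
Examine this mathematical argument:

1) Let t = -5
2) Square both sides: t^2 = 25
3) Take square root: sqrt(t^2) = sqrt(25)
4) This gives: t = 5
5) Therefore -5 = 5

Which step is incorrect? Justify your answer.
Step 4: This gives: t = 5

Step 4 incorrectly states that sqrt(t^2) = t. The correct identity is sqrt(t^2) = |t|. Since t = -5 < 0, we have sqrt(t^2) = |-5| = 5, not t = -5.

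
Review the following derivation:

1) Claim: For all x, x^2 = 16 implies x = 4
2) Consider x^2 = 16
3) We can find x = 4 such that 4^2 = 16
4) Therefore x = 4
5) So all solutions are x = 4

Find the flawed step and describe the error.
Step 4: Therefore x = 4

Step 4 incorrectly concludes that x = 4 is the only solution. The proof shows that x = 4 is A solution (existence), but does not show it is the ONLY solution (uniqueness). In fact, x = -4 is also a solution since (-4)^2 = 16. Finding one solution doesn't prove there are no others.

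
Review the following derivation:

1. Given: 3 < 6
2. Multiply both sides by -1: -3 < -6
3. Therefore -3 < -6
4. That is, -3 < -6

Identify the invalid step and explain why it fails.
Step 2: Multiply both sides by -1: -3 < -6

Step 2 multiplies both sides by -1 but fails to reverse the inequality sign. When multiplying (or dividing) an inequality by a negative number, the direction must be reversed. Since 3 < 6, we should get -3 > -6, i.e., -3 > -6.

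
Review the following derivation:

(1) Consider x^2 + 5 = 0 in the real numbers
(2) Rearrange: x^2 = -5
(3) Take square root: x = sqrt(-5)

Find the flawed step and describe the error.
Step 3: Take square root: x = sqrt(-5)

Step 3 takes the square root of -5, which is negative. In the real number system, the square root of a negative number is undefined. The equation x^2 + 5 = 0 has no real solutions. Square roots of negative numbers only exist in the complex numbers.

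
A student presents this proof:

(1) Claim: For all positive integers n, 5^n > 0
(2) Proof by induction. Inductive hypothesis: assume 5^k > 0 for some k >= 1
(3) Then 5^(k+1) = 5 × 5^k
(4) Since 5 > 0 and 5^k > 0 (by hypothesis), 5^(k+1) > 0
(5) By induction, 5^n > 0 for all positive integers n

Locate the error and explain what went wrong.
Step 5: By induction, 5^n > 0 for all positive integers n

Step 5 concludes the proof by induction, but no base case was ever established. A valid induction proof requires: (1) a base case proving 5^1 > 0, and (2) an inductive step showing IF 5^k > 0 THEN 5^(k+1) > 0. Steps 2-4 correctly establish the inductive step, but without the base case the conclusion in step 5 does not follow.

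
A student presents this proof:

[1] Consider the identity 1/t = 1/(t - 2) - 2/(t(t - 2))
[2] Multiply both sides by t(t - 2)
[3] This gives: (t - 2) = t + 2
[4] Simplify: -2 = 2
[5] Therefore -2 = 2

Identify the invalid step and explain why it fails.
Step 3: This gives: (t - 2) = t + 2

Step 3 makes a sign error when clearing denominators. Multiplying -2/(t(t - 2)) by t(t - 2) gives -2, not +2. The correct result is (t - 2) = t - 2, which is trivially true, not (t - 2) = t + 2. (Step 1 is a valid identity: 1/(t - 2) - 2/(t(t - 2)) = (t - 2)/(t(t - 2)) = 1/t.)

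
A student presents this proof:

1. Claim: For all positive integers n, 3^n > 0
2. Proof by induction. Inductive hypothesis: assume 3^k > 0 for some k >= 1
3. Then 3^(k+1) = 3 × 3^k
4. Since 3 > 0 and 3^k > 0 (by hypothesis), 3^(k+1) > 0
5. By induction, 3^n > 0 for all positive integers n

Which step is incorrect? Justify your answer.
Step 5: By induction, 3^n > 0 for all positive integers n

Step 5 concludes the proof by induction, but no base case was ever established. A valid induction proof requires: (1) a base case proving 3^1 > 0, and (2) an inductive step showing IF 3^k > 0 THEN 3^(k+1) > 0. Steps 2-4 correctly establish the inductive step, but without the base case the conclusion in step 5 does not follow.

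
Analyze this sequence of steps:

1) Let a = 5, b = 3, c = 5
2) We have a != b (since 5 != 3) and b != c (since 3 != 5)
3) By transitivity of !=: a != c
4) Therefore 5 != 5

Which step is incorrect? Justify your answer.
Step 3: By transitivity of !=: a != c

Step 3 incorrectly applies transitivity to the '!=' relation. Transitivity states: if a R b and b R c, then a R c. However, '!=' is not transitive. Counterexample: 5 != 3 and 3 != 5, but 5 = 5 (both equal 5). Transitivity holds for relations like <, <=, =, but not for !=.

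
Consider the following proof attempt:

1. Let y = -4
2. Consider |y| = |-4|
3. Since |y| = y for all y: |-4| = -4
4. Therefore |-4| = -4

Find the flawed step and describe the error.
Step 3: Since |y| = y for all y: |-4| = -4

Step 3 incorrectly states that |y| = y for all y. The correct definition is |y| = y when y >= 0, and |y| = -y when y < 0. Since -4 < 0, we have |-4| = -(-4) = 4, not -4.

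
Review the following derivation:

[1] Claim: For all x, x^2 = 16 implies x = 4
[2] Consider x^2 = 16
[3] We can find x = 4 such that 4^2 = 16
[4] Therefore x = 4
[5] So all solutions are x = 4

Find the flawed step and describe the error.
Step 4: Therefore x = 4

Step 4 incorrectly concludes that x = 4 is the only solution. The proof shows that x = 4 is A solution (existence), but does not show it is the ONLY solution (uniqueness). In fact, x = -4 is also a solution since (-4)^2 = 16. Finding one solution doesn't prove there are no others.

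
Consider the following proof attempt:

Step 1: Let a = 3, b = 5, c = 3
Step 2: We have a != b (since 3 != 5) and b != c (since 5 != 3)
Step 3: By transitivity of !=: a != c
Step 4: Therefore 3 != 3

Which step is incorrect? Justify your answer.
Step 3: By transitivity of !=: a != c

Step 3 incorrectly applies transitivity to the '!=' relation. Transitivity states: if a R b and b R c, then a R c. However, '!=' is not transitive. Counterexample: 3 != 5 and 5 != 3, but 3 = 3 (both equal 3). Transitivity holds for relations like <, <=, =, but not for !=.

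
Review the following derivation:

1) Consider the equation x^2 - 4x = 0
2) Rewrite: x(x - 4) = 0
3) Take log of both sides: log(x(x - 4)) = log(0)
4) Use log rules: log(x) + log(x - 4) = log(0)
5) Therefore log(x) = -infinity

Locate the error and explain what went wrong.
Step 3: Take log of both sides: log(x(x - 4)) = log(0)

Step 3 takes the logarithm of both sides, resulting in log(0) on the right side. The logarithm is only defined for positive numbers; log(0) is undefined (approaches negative infinity). This operation is invalid.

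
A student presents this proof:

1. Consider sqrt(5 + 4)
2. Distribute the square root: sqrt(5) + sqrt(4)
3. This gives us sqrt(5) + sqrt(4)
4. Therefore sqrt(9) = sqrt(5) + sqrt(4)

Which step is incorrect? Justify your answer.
Step 2: Distribute the square root: sqrt(5) + sqrt(4)

Step 2 incorrectly 'distributes' the square root over addition. The square root function does not distribute: sqrt(a + b) ≠ sqrt(a) + sqrt(b). In fact, sqrt(5 + 4) = sqrt(9) ≈ 3.0000, while sqrt(5) + sqrt(4) ≈ 4.2361.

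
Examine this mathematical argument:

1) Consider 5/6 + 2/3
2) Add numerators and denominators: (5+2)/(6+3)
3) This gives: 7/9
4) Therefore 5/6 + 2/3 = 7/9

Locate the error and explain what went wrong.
Step 2: Add numerators and denominators: (5+2)/(6+3)

Step 2 incorrectly adds fractions by separately adding numerators and denominators. This is wrong. The correct method requires a common denominator: 5/6 + 2/3 = (5×3 + 2×6)/(6×3) = 27/18 = 3/2. The method used gives 7/9, which is different.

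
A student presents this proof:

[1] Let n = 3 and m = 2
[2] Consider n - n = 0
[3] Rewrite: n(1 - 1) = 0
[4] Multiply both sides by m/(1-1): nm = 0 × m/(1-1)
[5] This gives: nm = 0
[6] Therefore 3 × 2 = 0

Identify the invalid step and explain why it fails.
Step 4: Multiply both sides by m/(1-1): nm = 0 × m/(1-1)

Step 4 multiplies both sides by m/(1-1). However, 1-1 = 0, so this is multiplication by m/0, which is undefined. We cannot multiply by an undefined expression.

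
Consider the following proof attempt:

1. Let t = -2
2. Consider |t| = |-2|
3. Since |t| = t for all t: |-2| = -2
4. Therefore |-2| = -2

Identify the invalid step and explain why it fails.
Step 3: Since |t| = t for all t: |-2| = -2

Step 3 incorrectly states that |t| = t for all t. The correct definition is |t| = t when t >= 0, and |t| = -t when t < 0. Since -2 < 0, we have |-2| = -(-2) = 2, not -2.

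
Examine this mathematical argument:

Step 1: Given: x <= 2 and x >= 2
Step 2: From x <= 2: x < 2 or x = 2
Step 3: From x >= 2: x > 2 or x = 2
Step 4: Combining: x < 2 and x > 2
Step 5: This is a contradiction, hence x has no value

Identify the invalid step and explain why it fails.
Step 4: Combining: x < 2 and x > 2

Step 4 incorrectly combines the conditions. From x <= 2 and x >= 2, the intersection is x = 2. The error treats the 'or' cases as 'and' requirements. The correct conclusion is that x = 2 is the unique solution, not that no solution exists.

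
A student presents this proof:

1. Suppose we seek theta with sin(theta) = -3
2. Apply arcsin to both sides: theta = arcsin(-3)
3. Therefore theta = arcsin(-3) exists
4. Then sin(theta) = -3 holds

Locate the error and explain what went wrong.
Step 2: Apply arcsin to both sides: theta = arcsin(-3)

Step 2 applies arcsin to -3. However, arcsin(x) is only defined for x in [-1, 1] because sin(theta) can only produce values in that range. Since |-3| > 1, arcsin(-3) is undefined. There is no angle whose sine equals -3.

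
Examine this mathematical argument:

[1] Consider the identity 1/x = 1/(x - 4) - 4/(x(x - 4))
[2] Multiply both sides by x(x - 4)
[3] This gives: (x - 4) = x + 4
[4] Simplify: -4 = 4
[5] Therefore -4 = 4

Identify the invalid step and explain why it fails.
Step 3: This gives: (x - 4) = x + 4

Step 3 makes a sign error when clearing denominators. Multiplying -4/(x(x - 4)) by x(x - 4) gives -4, not +4. The correct result is (x - 4) = x - 4, which is trivially true, not (x - 4) = x + 4. (Step 1 is a valid identity: 1/(x - 4) - 4/(x(x - 4)) = (x - 4)/(x(x - 4)) = 1/x.)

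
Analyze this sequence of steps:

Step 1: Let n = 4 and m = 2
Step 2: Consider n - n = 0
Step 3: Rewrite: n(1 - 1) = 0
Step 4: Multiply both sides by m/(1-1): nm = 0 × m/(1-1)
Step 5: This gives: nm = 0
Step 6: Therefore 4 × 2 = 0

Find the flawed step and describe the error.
Step 4: Multiply both sides by m/(1-1): nm = 0 × m/(1-1)

Step 4 multiplies both sides by m/(1-1). However, 1-1 = 0, so this is multiplication by m/0, which is undefined. We cannot multiply by an undefined expression.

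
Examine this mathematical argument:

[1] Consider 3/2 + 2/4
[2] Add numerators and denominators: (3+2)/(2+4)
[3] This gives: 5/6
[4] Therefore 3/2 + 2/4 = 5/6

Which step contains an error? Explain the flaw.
Step 2: Add numerators and denominators: (3+2)/(2+4)

Step 2 incorrectly adds fractions by separately adding numerators and denominators. This is wrong. The correct method requires a common denominator: 3/2 + 2/4 = (3×4 + 2×2)/(2×4) = 16/8 = 2. The method used gives 5/6, which is different.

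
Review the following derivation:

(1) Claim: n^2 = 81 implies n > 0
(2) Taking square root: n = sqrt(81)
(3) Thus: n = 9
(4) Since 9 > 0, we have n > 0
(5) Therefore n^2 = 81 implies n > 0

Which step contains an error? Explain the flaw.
Step 2: Taking square root: n = sqrt(81)

Step 2 takes the square root and assumes the positive root only. The equation n^2 = 81 actually has two solutions: n = 9 and n = -9. The proof silently assumes n > 0 without justification, then uses this assumption to conclude n > 0, which is circular. The counterexample n = -9 shows the claim is false.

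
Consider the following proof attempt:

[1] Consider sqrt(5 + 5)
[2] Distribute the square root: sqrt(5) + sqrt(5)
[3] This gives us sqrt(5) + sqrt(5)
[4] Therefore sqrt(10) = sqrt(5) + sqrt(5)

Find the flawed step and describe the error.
Step 2: Distribute the square root: sqrt(5) + sqrt(5)

Step 2 incorrectly 'distributes' the square root over addition. The square root function does not distribute: sqrt(a + b) ≠ sqrt(a) + sqrt(b). In fact, sqrt(5 + 5) = sqrt(10) ≈ 3.1623, while sqrt(5) + sqrt(5) ≈ 4.4721.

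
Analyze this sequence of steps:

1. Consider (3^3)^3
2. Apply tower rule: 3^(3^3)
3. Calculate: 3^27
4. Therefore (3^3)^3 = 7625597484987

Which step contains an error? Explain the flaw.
Step 2: Apply tower rule: 3^(3^3)

Step 2 incorrectly states that (a^b)^c = a^(b^c). The correct rule is (a^b)^c = a^(b×c). The actual value is (3^3)^3 = 3^9 = 19683, not 3^27 = 7625597484987.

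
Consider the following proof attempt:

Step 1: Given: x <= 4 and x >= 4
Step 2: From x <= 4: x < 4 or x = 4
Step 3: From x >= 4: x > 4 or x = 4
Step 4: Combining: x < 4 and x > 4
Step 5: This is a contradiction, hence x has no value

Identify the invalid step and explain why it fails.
Step 4: Combining: x < 4 and x > 4

Step 4 incorrectly combines the conditions. From x <= 4 and x >= 4, the intersection is x = 4. The error treats the 'or' cases as 'and' requirements. The correct conclusion is that x = 4 is the unique solution, not that no solution exists.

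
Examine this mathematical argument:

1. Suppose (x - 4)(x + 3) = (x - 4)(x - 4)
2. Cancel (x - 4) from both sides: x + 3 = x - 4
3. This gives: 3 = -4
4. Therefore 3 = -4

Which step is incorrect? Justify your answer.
Step 2: Cancel (x - 4) from both sides: x + 3 = x - 4

Step 2 cancels (x - 4) from both sides. This is only valid if (x - 4) ≠ 0, i.e., x ≠ 4. When x = 4, both sides equal zero regardless of the other factors. The correct approach requires considering x = 4 as a separate case.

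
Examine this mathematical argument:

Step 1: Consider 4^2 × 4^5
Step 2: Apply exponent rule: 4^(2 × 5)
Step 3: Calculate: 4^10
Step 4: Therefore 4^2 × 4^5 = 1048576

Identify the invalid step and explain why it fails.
Step 2: Apply exponent rule: 4^(2 × 5)

Step 2 incorrectly states that a^b × a^c = a^(b×c). The correct rule is a^b × a^c = a^(b+c). The actual value is 4^2 × 4^5 = 4^7 = 16384, not 4^10 = 1048576.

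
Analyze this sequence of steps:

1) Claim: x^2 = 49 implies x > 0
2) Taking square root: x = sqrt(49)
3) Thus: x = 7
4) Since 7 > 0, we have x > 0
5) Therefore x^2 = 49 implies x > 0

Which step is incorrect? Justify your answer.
Step 2: Taking square root: x = sqrt(49)

Step 2 takes the square root and assumes the positive root only. The equation x^2 = 49 actually has two solutions: x = 7 and x = -7. The proof silently assumes x > 0 without justification, then uses this assumption to conclude x > 0, which is circular. The counterexample x = -7 shows the claim is false.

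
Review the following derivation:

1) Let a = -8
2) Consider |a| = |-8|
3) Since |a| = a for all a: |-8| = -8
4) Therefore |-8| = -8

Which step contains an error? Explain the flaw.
Step 3: Since |a| = a for all a: |-8| = -8

Step 3 incorrectly states that |a| = a for all a. The correct definition is |a| = a when a >= 0, and |a| = -a when a < 0. Since -8 < 0, we have |-8| = -(-8) = 8, not -8.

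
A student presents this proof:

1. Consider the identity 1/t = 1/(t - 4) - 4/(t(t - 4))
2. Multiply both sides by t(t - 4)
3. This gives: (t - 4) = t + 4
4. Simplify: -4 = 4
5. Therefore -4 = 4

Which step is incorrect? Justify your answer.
Step 3: This gives: (t - 4) = t + 4

Step 3 makes a sign error when clearing denominators. Multiplying -4/(t(t - 4)) by t(t - 4) gives -4, not +4. The correct result is (t - 4) = t - 4, which is trivially true, not (t - 4) = t + 4. (Step 1 is a valid identity: 1/(t - 4) - 4/(t(t - 4)) = (t - 4)/(t(t - 4)) = 1/t.)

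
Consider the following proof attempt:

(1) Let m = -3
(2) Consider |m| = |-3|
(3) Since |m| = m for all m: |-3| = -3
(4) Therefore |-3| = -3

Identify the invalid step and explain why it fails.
Step 3: Since |m| = m for all m: |-3| = -3

Step 3 incorrectly states that |m| = m for all m. The correct definition is |m| = m when m >= 0, and |m| = -m when m < 0. Since -3 < 0, we have |-3| = -(-3) = 3, not -3.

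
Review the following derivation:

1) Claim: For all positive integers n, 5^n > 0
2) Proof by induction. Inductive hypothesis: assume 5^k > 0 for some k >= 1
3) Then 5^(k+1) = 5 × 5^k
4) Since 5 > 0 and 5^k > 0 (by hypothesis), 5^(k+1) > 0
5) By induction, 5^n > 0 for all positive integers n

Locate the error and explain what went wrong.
Step 5: By induction, 5^n > 0 for all positive integers n

Step 5 concludes the proof by induction, but no base case was ever established. A valid induction proof requires: (1) a base case proving 5^1 > 0, and (2) an inductive step showing IF 5^k > 0 THEN 5^(k+1) > 0. Steps 2-4 correctly establish the inductive step, but without the base case the conclusion in step 5 does not follow.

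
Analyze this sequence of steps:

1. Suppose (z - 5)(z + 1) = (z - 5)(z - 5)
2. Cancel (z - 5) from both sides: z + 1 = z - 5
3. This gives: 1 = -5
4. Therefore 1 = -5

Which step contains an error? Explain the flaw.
Step 2: Cancel (z - 5) from both sides: z + 1 = z - 5

Step 2 cancels (z - 5) from both sides. This is only valid if (z - 5) ≠ 0, i.e., z ≠ 5. When z = 5, both sides equal zero regardless of the other factors. The correct approach requires considering z = 5 as a separate case.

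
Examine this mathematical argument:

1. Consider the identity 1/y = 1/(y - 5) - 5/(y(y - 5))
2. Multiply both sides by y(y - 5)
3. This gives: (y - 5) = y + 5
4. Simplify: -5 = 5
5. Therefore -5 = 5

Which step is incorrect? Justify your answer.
Step 3: This gives: (y - 5) = y + 5

Step 3 makes a sign error when clearing denominators. Multiplying -5/(y(y - 5)) by y(y - 5) gives -5, not +5. The correct result is (y - 5) = y - 5, which is trivially true, not (y - 5) = y + 5. (Step 1 is a valid identity: 1/(y - 5) - 5/(y(y - 5)) = (y - 5)/(y(y - 5)) = 1/y.)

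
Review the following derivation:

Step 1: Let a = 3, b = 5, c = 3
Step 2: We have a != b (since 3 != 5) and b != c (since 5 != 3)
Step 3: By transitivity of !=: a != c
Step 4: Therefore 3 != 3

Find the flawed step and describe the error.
Step 3: By transitivity of !=: a != c

Step 3 incorrectly applies transitivity to the '!=' relation. Transitivity states: if a R b and b R c, then a R c. However, '!=' is not transitive. Counterexample: 3 != 5 and 5 != 3, but 3 = 3 (both equal 3). Transitivity holds for relations like <, <=, =, but not for !=.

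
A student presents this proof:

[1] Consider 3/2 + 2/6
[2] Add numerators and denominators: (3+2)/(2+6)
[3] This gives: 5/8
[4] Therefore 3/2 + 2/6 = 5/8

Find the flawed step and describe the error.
Step 2: Add numerators and denominators: (3+2)/(2+6)

Step 2 incorrectly adds fractions by separately adding numerators and denominators. This is wrong. The correct method requires a common denominator: 3/2 + 2/6 = (3×6 + 2×2)/(2×6) = 22/12 = 11/6. The method used gives 5/8, which is different.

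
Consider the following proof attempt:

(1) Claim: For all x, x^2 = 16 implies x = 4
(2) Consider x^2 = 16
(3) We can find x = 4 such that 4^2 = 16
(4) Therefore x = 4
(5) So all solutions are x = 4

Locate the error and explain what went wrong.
Step 4: Therefore x = 4

Step 4 incorrectly concludes that x = 4 is the only solution. The proof shows that x = 4 is A solution (existence), but does not show it is the ONLY solution (uniqueness). In fact, x = -4 is also a solution since (-4)^2 = 16. Finding one solution doesn't prove there are no others.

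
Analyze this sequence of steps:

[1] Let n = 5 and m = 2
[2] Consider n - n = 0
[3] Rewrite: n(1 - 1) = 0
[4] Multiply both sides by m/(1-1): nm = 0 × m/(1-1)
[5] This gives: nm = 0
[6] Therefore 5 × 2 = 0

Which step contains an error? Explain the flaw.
Step 4: Multiply both sides by m/(1-1): nm = 0 × m/(1-1)

Step 4 multiplies both sides by m/(1-1). However, 1-1 = 0, so this is multiplication by m/0, which is undefined. We cannot multiply by an undefined expression.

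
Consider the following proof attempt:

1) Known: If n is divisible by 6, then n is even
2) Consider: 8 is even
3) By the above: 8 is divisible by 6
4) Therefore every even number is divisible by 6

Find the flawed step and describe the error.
Step 3: By the above: 8 is divisible by 6

Step 3 commits the fallacy of affirming the consequent. The known fact 'divisible by 6 → even' does NOT imply 'even → divisible by 6'. That would be the converse, which is false. For example, 8 is even but 8 ÷ 6 = 1.33, which is not an integer.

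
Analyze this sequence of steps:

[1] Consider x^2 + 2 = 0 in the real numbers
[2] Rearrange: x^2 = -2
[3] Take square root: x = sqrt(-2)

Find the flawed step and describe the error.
Step 3: Take square root: x = sqrt(-2)

Step 3 takes the square root of -2, which is negative. In the real number system, the square root of a negative number is undefined. The equation x^2 + 2 = 0 has no real solutions. Square roots of negative numbers only exist in the complex numbers.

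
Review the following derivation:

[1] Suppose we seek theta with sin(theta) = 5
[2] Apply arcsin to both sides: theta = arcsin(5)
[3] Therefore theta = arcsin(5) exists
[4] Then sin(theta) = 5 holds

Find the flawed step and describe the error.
Step 2: Apply arcsin to both sides: theta = arcsin(5)

Step 2 applies arcsin to 5. However, arcsin(x) is only defined for x in [-1, 1] because sin(theta) can only produce values in that range. Since |5| > 1, arcsin(5) is undefined. There is no angle whose sine equals 5.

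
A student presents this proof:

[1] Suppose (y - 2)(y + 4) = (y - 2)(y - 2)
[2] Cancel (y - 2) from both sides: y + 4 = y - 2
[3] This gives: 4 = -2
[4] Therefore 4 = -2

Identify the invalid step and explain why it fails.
Step 2: Cancel (y - 2) from both sides: y + 4 = y - 2

Step 2 cancels (y - 2) from both sides. This is only valid if (y - 2) ≠ 0, i.e., y ≠ 2. When y = 2, both sides equal zero regardless of the other factors. The correct approach requires considering y = 2 as a separate case.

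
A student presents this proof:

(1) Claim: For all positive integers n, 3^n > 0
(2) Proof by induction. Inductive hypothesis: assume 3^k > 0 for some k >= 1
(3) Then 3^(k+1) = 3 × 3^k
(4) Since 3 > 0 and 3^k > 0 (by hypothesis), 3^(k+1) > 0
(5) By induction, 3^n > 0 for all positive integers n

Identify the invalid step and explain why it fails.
Step 5: By induction, 3^n > 0 for all positive integers n

Step 5 concludes the proof by induction, but no base case was ever established. A valid induction proof requires: (1) a base case proving 3^1 > 0, and (2) an inductive step showing IF 3^k > 0 THEN 3^(k+1) > 0. Steps 2-4 correctly establish the inductive step, but without the base case the conclusion in step 5 does not follow.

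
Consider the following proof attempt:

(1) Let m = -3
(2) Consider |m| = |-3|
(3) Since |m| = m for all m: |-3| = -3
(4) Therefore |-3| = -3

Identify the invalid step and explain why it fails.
Step 3: Since |m| = m for all m: |-3| = -3

Step 3 incorrectly states that |m| = m for all m. The correct definition is |m| = m when m >= 0, and |m| = -m when m < 0. Since -3 < 0, we have |-3| = -(-3) = 3, not -3.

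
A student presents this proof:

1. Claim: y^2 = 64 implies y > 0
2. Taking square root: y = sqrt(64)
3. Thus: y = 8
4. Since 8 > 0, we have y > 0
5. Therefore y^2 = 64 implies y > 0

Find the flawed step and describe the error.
Step 2: Taking square root: y = sqrt(64)

Step 2 takes the square root and assumes the positive root only. The equation y^2 = 64 actually has two solutions: y = 8 and y = -8. The proof silently assumes y > 0 without justification, then uses this assumption to conclude y > 0, which is circular. The counterexample y = -8 shows the claim is false.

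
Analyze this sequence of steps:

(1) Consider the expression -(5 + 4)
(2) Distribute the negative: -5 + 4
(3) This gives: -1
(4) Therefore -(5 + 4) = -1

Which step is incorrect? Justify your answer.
Step 2: Distribute the negative: -5 + 4

Step 2 incorrectly distributes the negative sign. The correct distribution is -(5 + 4) = -5 - 4 = -9. The negative must be applied to both terms, not just the first. The error treats -(5 + 4) as -5 + 4, which equals -1 instead of -9.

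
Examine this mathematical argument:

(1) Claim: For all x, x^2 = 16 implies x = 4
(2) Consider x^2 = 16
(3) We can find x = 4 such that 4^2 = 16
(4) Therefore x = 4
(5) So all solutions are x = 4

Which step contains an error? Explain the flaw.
Step 4: Therefore x = 4

Step 4 incorrectly concludes that x = 4 is the only solution. The proof shows that x = 4 is A solution (existence), but does not show it is the ONLY solution (uniqueness). In fact, x = -4 is also a solution since (-4)^2 = 16. Finding one solution doesn't prove there are no others.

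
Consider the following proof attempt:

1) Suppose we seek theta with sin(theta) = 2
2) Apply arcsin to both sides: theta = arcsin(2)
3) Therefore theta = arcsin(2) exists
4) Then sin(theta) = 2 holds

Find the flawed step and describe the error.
Step 2: Apply arcsin to both sides: theta = arcsin(2)

Step 2 applies arcsin to 2. However, arcsin(x) is only defined for x in [-1, 1] because sin(theta) can only produce values in that range. Since |2| > 1, arcsin(2) is undefined. There is no angle whose sine equals 2.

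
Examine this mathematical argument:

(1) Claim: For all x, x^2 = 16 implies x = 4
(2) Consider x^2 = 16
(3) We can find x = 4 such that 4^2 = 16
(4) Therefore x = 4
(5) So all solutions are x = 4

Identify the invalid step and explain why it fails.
Step 4: Therefore x = 4

Step 4 incorrectly concludes that x = 4 is the only solution. The proof shows that x = 4 is A solution (existence), but does not show it is the ONLY solution (uniqueness). In fact, x = -4 is also a solution since (-4)^2 = 16. Finding one solution doesn't prove there are no others.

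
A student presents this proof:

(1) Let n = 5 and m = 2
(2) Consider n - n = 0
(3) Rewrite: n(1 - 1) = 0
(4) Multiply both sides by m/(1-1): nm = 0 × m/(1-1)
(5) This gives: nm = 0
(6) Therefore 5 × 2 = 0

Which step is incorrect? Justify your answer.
Step 4: Multiply both sides by m/(1-1): nm = 0 × m/(1-1)

Step 4 multiplies both sides by m/(1-1). However, 1-1 = 0, so this is multiplication by m/0, which is undefined. We cannot multiply by an undefined expression.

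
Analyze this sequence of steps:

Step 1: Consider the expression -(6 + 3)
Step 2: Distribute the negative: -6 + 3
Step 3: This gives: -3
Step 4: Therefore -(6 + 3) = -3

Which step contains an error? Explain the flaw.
Step 2: Distribute the negative: -6 + 3

Step 2 incorrectly distributes the negative sign. The correct distribution is -(6 + 3) = -6 - 3 = -9. The negative must be applied to both terms, not just the first. The error treats -(6 + 3) as -6 + 3, which equals -3 instead of -9.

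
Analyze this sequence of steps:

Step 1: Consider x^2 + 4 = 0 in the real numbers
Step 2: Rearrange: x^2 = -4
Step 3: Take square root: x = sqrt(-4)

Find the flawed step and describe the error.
Step 3: Take square root: x = sqrt(-4)

Step 3 takes the square root of -4, which is negative. In the real number system, the square root of a negative number is undefined. The equation x^2 + 4 = 0 has no real solutions. Square roots of negative numbers only exist in the complex numbers.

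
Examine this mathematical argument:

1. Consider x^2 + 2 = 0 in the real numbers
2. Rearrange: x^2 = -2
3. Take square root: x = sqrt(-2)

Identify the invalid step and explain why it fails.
Step 3: Take square root: x = sqrt(-2)

Step 3 takes the square root of -2, which is negative. In the real number system, the square root of a negative number is undefined. The equation x^2 + 2 = 0 has no real solutions. Square roots of negative numbers only exist in the complex numbers.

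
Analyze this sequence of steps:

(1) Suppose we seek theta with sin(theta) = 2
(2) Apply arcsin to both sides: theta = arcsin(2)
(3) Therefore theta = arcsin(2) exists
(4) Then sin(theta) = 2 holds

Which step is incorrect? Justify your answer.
Step 2: Apply arcsin to both sides: theta = arcsin(2)

Step 2 applies arcsin to 2. However, arcsin(x) is only defined for x in [-1, 1] because sin(theta) can only produce values in that range. Since |2| > 1, arcsin(2) is undefined. There is no angle whose sine equals 2.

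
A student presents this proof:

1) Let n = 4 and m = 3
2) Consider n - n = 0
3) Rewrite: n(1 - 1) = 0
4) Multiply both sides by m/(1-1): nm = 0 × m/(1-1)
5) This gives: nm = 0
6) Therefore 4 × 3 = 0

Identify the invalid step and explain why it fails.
Step 4: Multiply both sides by m/(1-1): nm = 0 × m/(1-1)

Step 4 multiplies both sides by m/(1-1). However, 1-1 = 0, so this is multiplication by m/0, which is undefined. We cannot multiply by an undefined expression.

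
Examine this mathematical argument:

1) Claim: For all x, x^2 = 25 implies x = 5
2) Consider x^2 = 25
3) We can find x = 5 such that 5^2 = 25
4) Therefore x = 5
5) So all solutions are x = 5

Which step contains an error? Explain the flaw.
Step 4: Therefore x = 5

Step 4 incorrectly concludes that x = 5 is the only solution. The proof shows that x = 5 is A solution (existence), but does not show it is the ONLY solution (uniqueness). In fact, x = -5 is also a solution since (-5)^2 = 25. Finding one solution doesn't prove there are no others.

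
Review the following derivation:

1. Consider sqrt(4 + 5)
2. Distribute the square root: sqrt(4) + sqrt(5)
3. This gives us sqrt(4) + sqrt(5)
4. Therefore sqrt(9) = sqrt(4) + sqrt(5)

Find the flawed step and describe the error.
Step 2: Distribute the square root: sqrt(4) + sqrt(5)

Step 2 incorrectly 'distributes' the square root over addition. The square root function does not distribute: sqrt(a + b) ≠ sqrt(a) + sqrt(b). In fact, sqrt(4 + 5) = sqrt(9) ≈ 3.0000, while sqrt(4) + sqrt(5) ≈ 4.2361.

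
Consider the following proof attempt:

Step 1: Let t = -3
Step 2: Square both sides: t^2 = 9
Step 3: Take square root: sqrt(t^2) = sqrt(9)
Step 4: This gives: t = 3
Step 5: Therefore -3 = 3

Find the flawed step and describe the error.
Step 4: This gives: t = 3

Step 4 incorrectly states that sqrt(t^2) = t. The correct identity is sqrt(t^2) = |t|. Since t = -3 < 0, we have sqrt(t^2) = |-3| = 3, not t = -3.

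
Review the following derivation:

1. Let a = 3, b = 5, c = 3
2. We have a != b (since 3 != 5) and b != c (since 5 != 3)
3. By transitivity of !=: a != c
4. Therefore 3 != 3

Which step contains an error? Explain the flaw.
Step 3: By transitivity of !=: a != c

Step 3 incorrectly applies transitivity to the '!=' relation. Transitivity states: if a R b and b R c, then a R c. However, '!=' is not transitive. Counterexample: 3 != 5 and 5 != 3, but 3 = 3 (both equal 3). Transitivity holds for relations like <, <=, =, but not for !=.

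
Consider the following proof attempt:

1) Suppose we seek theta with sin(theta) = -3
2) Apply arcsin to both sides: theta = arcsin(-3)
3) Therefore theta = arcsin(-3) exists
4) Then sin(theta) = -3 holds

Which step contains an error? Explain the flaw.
Step 2: Apply arcsin to both sides: theta = arcsin(-3)

Step 2 applies arcsin to -3. However, arcsin(x) is only defined for x in [-1, 1] because sin(theta) can only produce values in that range. Since |-3| > 1, arcsin(-3) is undefined. There is no angle whose sine equals -3.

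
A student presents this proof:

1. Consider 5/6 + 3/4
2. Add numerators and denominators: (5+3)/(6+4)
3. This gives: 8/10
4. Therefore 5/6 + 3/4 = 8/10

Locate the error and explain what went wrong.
Step 2: Add numerators and denominators: (5+3)/(6+4)

Step 2 incorrectly adds fractions by separately adding numerators and denominators. This is wrong. The correct method requires a common denominator: 5/6 + 3/4 = (5×4 + 3×6)/(6×4) = 38/24 = 19/12. The method used gives 8/10, which is different.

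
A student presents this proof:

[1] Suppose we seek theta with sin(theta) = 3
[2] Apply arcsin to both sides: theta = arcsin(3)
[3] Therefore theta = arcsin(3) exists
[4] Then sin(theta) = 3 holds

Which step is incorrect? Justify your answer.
Step 2: Apply arcsin to both sides: theta = arcsin(3)

Step 2 applies arcsin to 3. However, arcsin(x) is only defined for x in [-1, 1] because sin(theta) can only produce values in that range. Since |3| > 1, arcsin(3) is undefined. There is no angle whose sine equals 3.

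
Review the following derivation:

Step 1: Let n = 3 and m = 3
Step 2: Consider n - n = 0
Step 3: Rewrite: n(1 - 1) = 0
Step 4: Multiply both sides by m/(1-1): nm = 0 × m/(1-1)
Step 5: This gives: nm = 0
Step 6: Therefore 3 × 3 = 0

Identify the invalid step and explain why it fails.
Step 4: Multiply both sides by m/(1-1): nm = 0 × m/(1-1)

Step 4 multiplies both sides by m/(1-1). However, 1-1 = 0, so this is multiplication by m/0, which is undefined. We cannot multiply by an undefined expression.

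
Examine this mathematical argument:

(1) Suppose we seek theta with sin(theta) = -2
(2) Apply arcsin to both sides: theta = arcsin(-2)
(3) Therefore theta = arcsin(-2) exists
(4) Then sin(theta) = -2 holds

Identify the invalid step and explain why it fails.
Step 2: Apply arcsin to both sides: theta = arcsin(-2)

Step 2 applies arcsin to -2. However, arcsin(x) is only defined for x in [-1, 1] because sin(theta) can only produce values in that range. Since |-2| > 1, arcsin(-2) is undefined. There is no angle whose sine equals -2.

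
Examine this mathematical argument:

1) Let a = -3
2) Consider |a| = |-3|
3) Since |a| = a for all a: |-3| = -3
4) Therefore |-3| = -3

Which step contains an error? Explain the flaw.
Step 3: Since |a| = a for all a: |-3| = -3

Step 3 incorrectly states that |a| = a for all a. The correct definition is |a| = a when a >= 0, and |a| = -a when a < 0. Since -3 < 0, we have |-3| = -(-3) = 3, not -3.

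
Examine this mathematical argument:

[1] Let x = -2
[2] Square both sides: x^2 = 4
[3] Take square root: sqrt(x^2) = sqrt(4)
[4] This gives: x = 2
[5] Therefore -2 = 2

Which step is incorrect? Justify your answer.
Step 4: This gives: x = 2

Step 4 incorrectly states that sqrt(x^2) = x. The correct identity is sqrt(x^2) = |x|. Since x = -2 < 0, we have sqrt(x^2) = |-2| = 2, not x = -2.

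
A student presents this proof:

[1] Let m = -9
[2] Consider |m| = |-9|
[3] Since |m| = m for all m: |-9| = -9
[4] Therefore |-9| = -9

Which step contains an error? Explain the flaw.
Step 3: Since |m| = m for all m: |-9| = -9

Step 3 incorrectly states that |m| = m for all m. The correct definition is |m| = m when m >= 0, and |m| = -m when m < 0. Since -9 < 0, we have |-9| = -(-9) = 9, not -9.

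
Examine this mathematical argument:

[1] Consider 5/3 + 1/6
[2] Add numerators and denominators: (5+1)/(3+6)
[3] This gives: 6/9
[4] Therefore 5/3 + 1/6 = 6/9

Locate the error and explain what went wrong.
Step 2: Add numerators and denominators: (5+1)/(3+6)

Step 2 incorrectly adds fractions by separately adding numerators and denominators. This is wrong. The correct method requires a common denominator: 5/3 + 1/6 = (5×6 + 1×3)/(3×6) = 33/18 = 11/6. The method used gives 6/9, which is different.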